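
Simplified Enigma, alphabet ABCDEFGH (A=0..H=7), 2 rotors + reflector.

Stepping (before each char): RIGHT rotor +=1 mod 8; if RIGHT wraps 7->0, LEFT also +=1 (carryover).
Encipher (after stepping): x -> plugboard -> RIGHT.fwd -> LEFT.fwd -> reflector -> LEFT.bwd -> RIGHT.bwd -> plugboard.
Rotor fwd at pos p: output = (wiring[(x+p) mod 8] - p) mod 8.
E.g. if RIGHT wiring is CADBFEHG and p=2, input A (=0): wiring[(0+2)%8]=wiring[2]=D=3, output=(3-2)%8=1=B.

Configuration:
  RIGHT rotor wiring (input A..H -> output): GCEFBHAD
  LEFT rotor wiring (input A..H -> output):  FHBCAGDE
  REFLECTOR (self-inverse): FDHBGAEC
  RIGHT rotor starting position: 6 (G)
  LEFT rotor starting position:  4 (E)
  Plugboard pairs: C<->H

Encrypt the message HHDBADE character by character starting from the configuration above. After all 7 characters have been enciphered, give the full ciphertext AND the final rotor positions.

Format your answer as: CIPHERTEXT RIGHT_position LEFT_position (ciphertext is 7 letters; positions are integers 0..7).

Char 1 ('H'): step: R->7, L=4; H->plug->C->R->D->L->A->refl->F->L'->G->R'->E->plug->E
Char 2 ('H'): step: R->0, L->5 (L advanced); H->plug->C->R->E->L->C->refl->H->L'->C->R'->B->plug->B
Char 3 ('D'): step: R->1, L=5; D->plug->D->R->A->L->B->refl->D->L'->H->R'->F->plug->F
Char 4 ('B'): step: R->2, L=5; B->plug->B->R->D->L->A->refl->F->L'->G->R'->E->plug->E
Char 5 ('A'): step: R->3, L=5; A->plug->A->R->C->L->H->refl->C->L'->E->R'->C->plug->H
Char 6 ('D'): step: R->4, L=5; D->plug->D->R->H->L->D->refl->B->L'->A->R'->G->plug->G
Char 7 ('E'): step: R->5, L=5; E->plug->E->R->F->L->E->refl->G->L'->B->R'->D->plug->D
Final: ciphertext=EBFEHGD, RIGHT=5, LEFT=5

Answer: EBFEHGD 5 5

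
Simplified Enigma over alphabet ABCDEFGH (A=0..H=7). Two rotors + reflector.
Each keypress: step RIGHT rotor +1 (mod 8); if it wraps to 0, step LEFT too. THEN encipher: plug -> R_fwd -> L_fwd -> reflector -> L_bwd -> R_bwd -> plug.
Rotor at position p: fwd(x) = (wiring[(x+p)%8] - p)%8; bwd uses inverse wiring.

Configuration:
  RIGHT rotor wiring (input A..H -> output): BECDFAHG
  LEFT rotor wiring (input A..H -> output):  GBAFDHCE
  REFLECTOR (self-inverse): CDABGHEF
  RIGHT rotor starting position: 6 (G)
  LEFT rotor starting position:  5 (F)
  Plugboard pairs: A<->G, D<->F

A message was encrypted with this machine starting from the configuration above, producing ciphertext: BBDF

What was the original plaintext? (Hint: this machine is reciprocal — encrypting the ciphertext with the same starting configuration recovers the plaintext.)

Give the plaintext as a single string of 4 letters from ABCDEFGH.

Char 1 ('B'): step: R->7, L=5; B->plug->B->R->C->L->H->refl->F->L'->B->R'->G->plug->A
Char 2 ('B'): step: R->0, L->6 (L advanced); B->plug->B->R->E->L->C->refl->A->L'->C->R'->C->plug->C
Char 3 ('D'): step: R->1, L=6; D->plug->F->R->G->L->F->refl->H->L'->F->R'->G->plug->A
Char 4 ('F'): step: R->2, L=6; F->plug->D->R->G->L->F->refl->H->L'->F->R'->E->plug->E

Answer: ACAE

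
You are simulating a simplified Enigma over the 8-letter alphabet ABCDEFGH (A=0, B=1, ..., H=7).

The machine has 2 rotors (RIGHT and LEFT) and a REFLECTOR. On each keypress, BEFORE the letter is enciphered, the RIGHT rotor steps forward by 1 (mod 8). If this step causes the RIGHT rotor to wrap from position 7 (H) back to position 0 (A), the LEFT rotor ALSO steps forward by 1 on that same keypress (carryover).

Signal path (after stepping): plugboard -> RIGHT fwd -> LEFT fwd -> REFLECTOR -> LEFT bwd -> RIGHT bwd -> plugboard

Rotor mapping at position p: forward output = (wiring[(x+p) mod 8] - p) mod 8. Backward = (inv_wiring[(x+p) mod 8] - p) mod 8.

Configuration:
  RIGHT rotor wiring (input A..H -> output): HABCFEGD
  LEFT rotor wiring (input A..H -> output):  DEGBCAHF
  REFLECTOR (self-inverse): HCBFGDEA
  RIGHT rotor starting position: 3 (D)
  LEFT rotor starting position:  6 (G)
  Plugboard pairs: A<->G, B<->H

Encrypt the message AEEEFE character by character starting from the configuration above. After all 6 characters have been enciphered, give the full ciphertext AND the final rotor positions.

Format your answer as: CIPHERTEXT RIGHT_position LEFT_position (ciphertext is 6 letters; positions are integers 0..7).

Answer: CCBFAG 1 7

Derivation:
Char 1 ('A'): step: R->4, L=6; A->plug->G->R->F->L->D->refl->F->L'->C->R'->C->plug->C
Char 2 ('E'): step: R->5, L=6; E->plug->E->R->D->L->G->refl->E->L'->G->R'->C->plug->C
Char 3 ('E'): step: R->6, L=6; E->plug->E->R->D->L->G->refl->E->L'->G->R'->H->plug->B
Char 4 ('E'): step: R->7, L=6; E->plug->E->R->D->L->G->refl->E->L'->G->R'->F->plug->F
Char 5 ('F'): step: R->0, L->7 (L advanced); F->plug->F->R->E->L->C->refl->B->L'->G->R'->G->plug->A
Char 6 ('E'): step: R->1, L=7; E->plug->E->R->D->L->H->refl->A->L'->H->R'->A->plug->G
Final: ciphertext=CCBFAG, RIGHT=1, LEFT=7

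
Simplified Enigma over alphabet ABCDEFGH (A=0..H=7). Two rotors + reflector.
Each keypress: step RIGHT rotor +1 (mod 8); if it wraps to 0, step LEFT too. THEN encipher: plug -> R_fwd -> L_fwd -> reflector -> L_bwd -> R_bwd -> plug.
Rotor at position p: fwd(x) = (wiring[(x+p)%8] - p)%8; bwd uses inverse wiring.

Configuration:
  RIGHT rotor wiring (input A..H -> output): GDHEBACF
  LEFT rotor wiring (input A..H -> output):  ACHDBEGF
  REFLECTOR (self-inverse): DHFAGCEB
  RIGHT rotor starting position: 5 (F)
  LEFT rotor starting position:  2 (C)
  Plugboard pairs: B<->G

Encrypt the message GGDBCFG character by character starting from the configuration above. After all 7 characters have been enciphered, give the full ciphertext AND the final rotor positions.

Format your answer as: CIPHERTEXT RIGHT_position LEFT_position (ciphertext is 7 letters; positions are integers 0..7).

Char 1 ('G'): step: R->6, L=2; G->plug->B->R->H->L->A->refl->D->L'->F->R'->D->plug->D
Char 2 ('G'): step: R->7, L=2; G->plug->B->R->H->L->A->refl->D->L'->F->R'->E->plug->E
Char 3 ('D'): step: R->0, L->3 (L advanced); D->plug->D->R->E->L->C->refl->F->L'->F->R'->H->plug->H
Char 4 ('B'): step: R->1, L=3; B->plug->G->R->E->L->C->refl->F->L'->F->R'->H->plug->H
Char 5 ('C'): step: R->2, L=3; C->plug->C->R->H->L->E->refl->G->L'->B->R'->H->plug->H
Char 6 ('F'): step: R->3, L=3; F->plug->F->R->D->L->D->refl->A->L'->A->R'->G->plug->B
Char 7 ('G'): step: R->4, L=3; G->plug->B->R->E->L->C->refl->F->L'->F->R'->A->plug->A
Final: ciphertext=DEHHHBA, RIGHT=4, LEFT=3

Answer: DEHHHBA 4 3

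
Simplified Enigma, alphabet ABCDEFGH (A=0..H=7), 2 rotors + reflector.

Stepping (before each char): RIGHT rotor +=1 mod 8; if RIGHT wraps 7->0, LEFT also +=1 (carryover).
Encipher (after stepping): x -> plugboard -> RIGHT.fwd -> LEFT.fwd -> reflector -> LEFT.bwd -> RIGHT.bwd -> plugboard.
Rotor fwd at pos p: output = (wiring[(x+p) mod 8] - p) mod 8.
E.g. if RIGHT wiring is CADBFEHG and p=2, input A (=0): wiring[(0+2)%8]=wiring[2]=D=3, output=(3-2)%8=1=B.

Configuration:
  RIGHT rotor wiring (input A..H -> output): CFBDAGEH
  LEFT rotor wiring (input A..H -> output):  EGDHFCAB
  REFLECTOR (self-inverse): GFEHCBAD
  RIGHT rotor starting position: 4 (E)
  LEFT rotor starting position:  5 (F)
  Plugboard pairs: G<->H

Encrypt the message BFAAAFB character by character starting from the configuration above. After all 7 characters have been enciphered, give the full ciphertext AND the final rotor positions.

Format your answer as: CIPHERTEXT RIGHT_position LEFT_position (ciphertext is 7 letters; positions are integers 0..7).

Answer: DDEDEDE 3 6

Derivation:
Char 1 ('B'): step: R->5, L=5; B->plug->B->R->H->L->A->refl->G->L'->F->R'->D->plug->D
Char 2 ('F'): step: R->6, L=5; F->plug->F->R->F->L->G->refl->A->L'->H->R'->D->plug->D
Char 3 ('A'): step: R->7, L=5; A->plug->A->R->A->L->F->refl->B->L'->E->R'->E->plug->E
Char 4 ('A'): step: R->0, L->6 (L advanced); A->plug->A->R->C->L->G->refl->A->L'->D->R'->D->plug->D
Char 5 ('A'): step: R->1, L=6; A->plug->A->R->E->L->F->refl->B->L'->F->R'->E->plug->E
Char 6 ('F'): step: R->2, L=6; F->plug->F->R->F->L->B->refl->F->L'->E->R'->D->plug->D
Char 7 ('B'): step: R->3, L=6; B->plug->B->R->F->L->B->refl->F->L'->E->R'->E->plug->E
Final: ciphertext=DDEDEDE, RIGHT=3, LEFT=6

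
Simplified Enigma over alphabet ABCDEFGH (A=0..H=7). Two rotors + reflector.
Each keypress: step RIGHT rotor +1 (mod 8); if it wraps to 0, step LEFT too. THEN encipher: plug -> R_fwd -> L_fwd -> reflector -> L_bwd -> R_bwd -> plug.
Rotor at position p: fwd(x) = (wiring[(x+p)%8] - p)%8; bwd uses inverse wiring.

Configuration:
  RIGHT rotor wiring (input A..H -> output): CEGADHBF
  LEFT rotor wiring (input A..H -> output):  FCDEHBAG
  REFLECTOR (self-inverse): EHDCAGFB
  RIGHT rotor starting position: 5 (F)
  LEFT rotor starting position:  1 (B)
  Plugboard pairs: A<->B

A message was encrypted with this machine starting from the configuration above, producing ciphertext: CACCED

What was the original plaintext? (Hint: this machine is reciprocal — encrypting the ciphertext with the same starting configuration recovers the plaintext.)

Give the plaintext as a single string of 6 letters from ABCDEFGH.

Answer: ABGADG

Derivation:
Char 1 ('C'): step: R->6, L=1; C->plug->C->R->E->L->A->refl->E->L'->H->R'->B->plug->A
Char 2 ('A'): step: R->7, L=1; A->plug->B->R->D->L->G->refl->F->L'->G->R'->A->plug->B
Char 3 ('C'): step: R->0, L->2 (L advanced); C->plug->C->R->G->L->D->refl->C->L'->B->R'->G->plug->G
Char 4 ('C'): step: R->1, L=2; C->plug->C->R->H->L->A->refl->E->L'->F->R'->B->plug->A
Char 5 ('E'): step: R->2, L=2; E->plug->E->R->H->L->A->refl->E->L'->F->R'->D->plug->D
Char 6 ('D'): step: R->3, L=2; D->plug->D->R->G->L->D->refl->C->L'->B->R'->G->plug->G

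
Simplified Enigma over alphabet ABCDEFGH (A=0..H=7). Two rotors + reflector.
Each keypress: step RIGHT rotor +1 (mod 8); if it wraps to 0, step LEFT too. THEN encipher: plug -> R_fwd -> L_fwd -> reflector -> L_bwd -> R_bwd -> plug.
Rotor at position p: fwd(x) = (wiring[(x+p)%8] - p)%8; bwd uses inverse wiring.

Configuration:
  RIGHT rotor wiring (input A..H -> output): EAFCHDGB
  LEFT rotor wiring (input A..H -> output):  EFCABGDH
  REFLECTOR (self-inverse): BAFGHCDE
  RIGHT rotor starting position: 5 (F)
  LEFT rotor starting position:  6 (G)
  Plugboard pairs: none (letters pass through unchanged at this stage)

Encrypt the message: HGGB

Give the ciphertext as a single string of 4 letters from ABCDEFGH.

Answer: AEEG

Derivation:
Char 1 ('H'): step: R->6, L=6; H->plug->H->R->F->L->C->refl->F->L'->A->R'->A->plug->A
Char 2 ('G'): step: R->7, L=6; G->plug->G->R->E->L->E->refl->H->L'->D->R'->E->plug->E
Char 3 ('G'): step: R->0, L->7 (L advanced); G->plug->G->R->G->L->H->refl->E->L'->H->R'->E->plug->E
Char 4 ('B'): step: R->1, L=7; B->plug->B->R->E->L->B->refl->A->L'->A->R'->G->plug->G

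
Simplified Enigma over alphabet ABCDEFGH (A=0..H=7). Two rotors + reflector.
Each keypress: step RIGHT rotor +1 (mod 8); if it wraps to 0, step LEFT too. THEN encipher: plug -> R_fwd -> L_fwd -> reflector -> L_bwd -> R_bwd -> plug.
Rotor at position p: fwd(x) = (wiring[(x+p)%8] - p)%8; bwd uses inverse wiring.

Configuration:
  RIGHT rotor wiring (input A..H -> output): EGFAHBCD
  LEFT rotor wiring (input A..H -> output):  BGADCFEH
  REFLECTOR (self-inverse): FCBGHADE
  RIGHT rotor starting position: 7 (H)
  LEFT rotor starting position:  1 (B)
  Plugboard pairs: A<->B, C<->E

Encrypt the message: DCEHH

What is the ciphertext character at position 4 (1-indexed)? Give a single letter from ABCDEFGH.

Char 1 ('D'): step: R->0, L->2 (L advanced); D->plug->D->R->A->L->G->refl->D->L'->D->R'->H->plug->H
Char 2 ('C'): step: R->1, L=2; C->plug->E->R->A->L->G->refl->D->L'->D->R'->H->plug->H
Char 3 ('E'): step: R->2, L=2; E->plug->C->R->F->L->F->refl->A->L'->C->R'->G->plug->G
Char 4 ('H'): step: R->3, L=2; H->plug->H->R->C->L->A->refl->F->L'->F->R'->A->plug->B

B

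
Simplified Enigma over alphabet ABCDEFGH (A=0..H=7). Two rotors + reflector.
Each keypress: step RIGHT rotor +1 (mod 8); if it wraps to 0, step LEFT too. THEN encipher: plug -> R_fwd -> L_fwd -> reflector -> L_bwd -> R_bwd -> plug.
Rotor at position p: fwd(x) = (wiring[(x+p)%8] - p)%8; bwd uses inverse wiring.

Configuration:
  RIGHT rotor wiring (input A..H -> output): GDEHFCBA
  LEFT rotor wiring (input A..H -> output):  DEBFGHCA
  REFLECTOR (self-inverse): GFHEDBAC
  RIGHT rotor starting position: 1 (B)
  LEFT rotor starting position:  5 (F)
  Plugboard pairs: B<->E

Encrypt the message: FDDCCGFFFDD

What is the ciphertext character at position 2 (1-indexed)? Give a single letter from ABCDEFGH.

Char 1 ('F'): step: R->2, L=5; F->plug->F->R->G->L->A->refl->G->L'->D->R'->C->plug->C
Char 2 ('D'): step: R->3, L=5; D->plug->D->R->G->L->A->refl->G->L'->D->R'->F->plug->F

F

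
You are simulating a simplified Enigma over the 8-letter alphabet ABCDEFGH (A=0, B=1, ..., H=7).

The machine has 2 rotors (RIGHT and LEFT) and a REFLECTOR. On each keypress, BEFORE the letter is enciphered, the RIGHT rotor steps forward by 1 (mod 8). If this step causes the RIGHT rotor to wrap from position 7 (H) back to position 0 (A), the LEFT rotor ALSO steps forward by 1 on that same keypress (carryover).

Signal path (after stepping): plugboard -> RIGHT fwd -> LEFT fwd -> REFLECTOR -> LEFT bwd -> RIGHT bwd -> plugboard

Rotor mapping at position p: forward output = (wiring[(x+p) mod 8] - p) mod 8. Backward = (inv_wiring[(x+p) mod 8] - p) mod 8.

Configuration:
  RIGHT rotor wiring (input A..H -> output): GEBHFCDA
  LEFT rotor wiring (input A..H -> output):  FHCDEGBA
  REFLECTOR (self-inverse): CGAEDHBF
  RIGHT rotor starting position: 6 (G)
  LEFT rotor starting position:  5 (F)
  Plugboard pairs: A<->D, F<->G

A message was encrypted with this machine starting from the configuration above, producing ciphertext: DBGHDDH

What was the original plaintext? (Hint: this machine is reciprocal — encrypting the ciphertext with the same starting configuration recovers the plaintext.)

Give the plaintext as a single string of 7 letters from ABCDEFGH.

Answer: AHHBACG

Derivation:
Char 1 ('D'): step: R->7, L=5; D->plug->A->R->B->L->E->refl->D->L'->C->R'->D->plug->A
Char 2 ('B'): step: R->0, L->6 (L advanced); B->plug->B->R->E->L->E->refl->D->L'->A->R'->H->plug->H
Char 3 ('G'): step: R->1, L=6; G->plug->F->R->C->L->H->refl->F->L'->F->R'->H->plug->H
Char 4 ('H'): step: R->2, L=6; H->plug->H->R->C->L->H->refl->F->L'->F->R'->B->plug->B
Char 5 ('D'): step: R->3, L=6; D->plug->A->R->E->L->E->refl->D->L'->A->R'->D->plug->A
Char 6 ('D'): step: R->4, L=6; D->plug->A->R->B->L->C->refl->A->L'->H->R'->C->plug->C
Char 7 ('H'): step: R->5, L=6; H->plug->H->R->A->L->D->refl->E->L'->E->R'->F->plug->G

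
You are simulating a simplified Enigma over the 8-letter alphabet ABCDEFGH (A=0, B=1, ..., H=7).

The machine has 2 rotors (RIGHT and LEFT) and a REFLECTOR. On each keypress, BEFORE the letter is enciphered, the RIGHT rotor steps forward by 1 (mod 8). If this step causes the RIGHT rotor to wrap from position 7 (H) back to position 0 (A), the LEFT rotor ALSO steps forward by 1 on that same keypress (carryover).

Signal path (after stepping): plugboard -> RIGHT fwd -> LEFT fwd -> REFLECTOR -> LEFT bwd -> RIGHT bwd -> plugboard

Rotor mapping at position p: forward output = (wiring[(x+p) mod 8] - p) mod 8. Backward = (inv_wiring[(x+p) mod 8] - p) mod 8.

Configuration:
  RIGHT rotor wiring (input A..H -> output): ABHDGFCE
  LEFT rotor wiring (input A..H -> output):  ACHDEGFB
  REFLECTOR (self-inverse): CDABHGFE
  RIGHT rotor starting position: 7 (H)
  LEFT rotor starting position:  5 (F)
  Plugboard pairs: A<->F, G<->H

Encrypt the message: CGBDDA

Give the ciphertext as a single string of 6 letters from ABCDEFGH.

Char 1 ('C'): step: R->0, L->6 (L advanced); C->plug->C->R->H->L->A->refl->C->L'->C->R'->G->plug->H
Char 2 ('G'): step: R->1, L=6; G->plug->H->R->H->L->A->refl->C->L'->C->R'->C->plug->C
Char 3 ('B'): step: R->2, L=6; B->plug->B->R->B->L->D->refl->B->L'->E->R'->C->plug->C
Char 4 ('D'): step: R->3, L=6; D->plug->D->R->H->L->A->refl->C->L'->C->R'->C->plug->C
Char 5 ('D'): step: R->4, L=6; D->plug->D->R->A->L->H->refl->E->L'->D->R'->G->plug->H
Char 6 ('A'): step: R->5, L=6; A->plug->F->R->C->L->C->refl->A->L'->H->R'->C->plug->C

Answer: HCCCHC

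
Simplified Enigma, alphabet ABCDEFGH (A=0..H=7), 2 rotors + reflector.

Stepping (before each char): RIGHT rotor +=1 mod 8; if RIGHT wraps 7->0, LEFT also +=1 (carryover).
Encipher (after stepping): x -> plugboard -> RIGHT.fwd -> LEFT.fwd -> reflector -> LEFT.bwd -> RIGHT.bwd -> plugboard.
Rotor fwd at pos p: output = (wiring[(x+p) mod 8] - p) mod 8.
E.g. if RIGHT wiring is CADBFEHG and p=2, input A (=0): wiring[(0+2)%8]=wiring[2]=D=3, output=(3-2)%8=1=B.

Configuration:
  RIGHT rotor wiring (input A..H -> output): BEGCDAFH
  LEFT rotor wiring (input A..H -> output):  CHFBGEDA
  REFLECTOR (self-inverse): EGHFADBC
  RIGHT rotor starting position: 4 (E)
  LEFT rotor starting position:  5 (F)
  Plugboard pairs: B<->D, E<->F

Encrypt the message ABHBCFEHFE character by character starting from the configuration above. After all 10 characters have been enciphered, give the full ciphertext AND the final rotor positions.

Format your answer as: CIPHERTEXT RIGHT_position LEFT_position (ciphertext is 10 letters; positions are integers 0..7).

Char 1 ('A'): step: R->5, L=5; A->plug->A->R->D->L->F->refl->D->L'->C->R'->C->plug->C
Char 2 ('B'): step: R->6, L=5; B->plug->D->R->G->L->E->refl->A->L'->F->R'->G->plug->G
Char 3 ('H'): step: R->7, L=5; H->plug->H->R->G->L->E->refl->A->L'->F->R'->C->plug->C
Char 4 ('B'): step: R->0, L->6 (L advanced); B->plug->D->R->C->L->E->refl->A->L'->G->R'->C->plug->C
Char 5 ('C'): step: R->1, L=6; C->plug->C->R->B->L->C->refl->H->L'->E->R'->F->plug->E
Char 6 ('F'): step: R->2, L=6; F->plug->E->R->D->L->B->refl->G->L'->H->R'->G->plug->G
Char 7 ('E'): step: R->3, L=6; E->plug->F->R->G->L->A->refl->E->L'->C->R'->D->plug->B
Char 8 ('H'): step: R->4, L=6; H->plug->H->R->G->L->A->refl->E->L'->C->R'->G->plug->G
Char 9 ('F'): step: R->5, L=6; F->plug->E->R->H->L->G->refl->B->L'->D->R'->A->plug->A
Char 10 ('E'): step: R->6, L=6; E->plug->F->R->E->L->H->refl->C->L'->B->R'->B->plug->D
Final: ciphertext=CGCCEGBGAD, RIGHT=6, LEFT=6

Answer: CGCCEGBGAD 6 6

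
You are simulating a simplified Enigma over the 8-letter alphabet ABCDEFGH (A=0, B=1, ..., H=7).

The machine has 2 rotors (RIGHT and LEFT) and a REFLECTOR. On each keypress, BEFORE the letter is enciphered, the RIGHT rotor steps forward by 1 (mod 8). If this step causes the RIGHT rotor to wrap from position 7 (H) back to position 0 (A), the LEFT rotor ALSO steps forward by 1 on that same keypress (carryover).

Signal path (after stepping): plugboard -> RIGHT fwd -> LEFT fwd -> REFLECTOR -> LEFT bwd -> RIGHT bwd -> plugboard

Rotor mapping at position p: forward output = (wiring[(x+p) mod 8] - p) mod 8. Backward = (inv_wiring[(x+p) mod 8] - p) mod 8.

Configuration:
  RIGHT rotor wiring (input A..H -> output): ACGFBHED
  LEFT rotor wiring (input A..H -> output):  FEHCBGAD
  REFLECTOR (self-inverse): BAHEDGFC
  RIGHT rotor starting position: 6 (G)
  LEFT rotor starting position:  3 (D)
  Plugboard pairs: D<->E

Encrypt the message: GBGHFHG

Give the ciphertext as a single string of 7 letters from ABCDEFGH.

Char 1 ('G'): step: R->7, L=3; G->plug->G->R->A->L->H->refl->C->L'->F->R'->H->plug->H
Char 2 ('B'): step: R->0, L->4 (L advanced); B->plug->B->R->C->L->E->refl->D->L'->G->R'->C->plug->C
Char 3 ('G'): step: R->1, L=4; G->plug->G->R->C->L->E->refl->D->L'->G->R'->E->plug->D
Char 4 ('H'): step: R->2, L=4; H->plug->H->R->A->L->F->refl->G->L'->H->R'->C->plug->C
Char 5 ('F'): step: R->3, L=4; F->plug->F->R->F->L->A->refl->B->L'->E->R'->C->plug->C
Char 6 ('H'): step: R->4, L=4; H->plug->H->R->B->L->C->refl->H->L'->D->R'->B->plug->B
Char 7 ('G'): step: R->5, L=4; G->plug->G->R->A->L->F->refl->G->L'->H->R'->B->plug->B

Answer: HCDCCBB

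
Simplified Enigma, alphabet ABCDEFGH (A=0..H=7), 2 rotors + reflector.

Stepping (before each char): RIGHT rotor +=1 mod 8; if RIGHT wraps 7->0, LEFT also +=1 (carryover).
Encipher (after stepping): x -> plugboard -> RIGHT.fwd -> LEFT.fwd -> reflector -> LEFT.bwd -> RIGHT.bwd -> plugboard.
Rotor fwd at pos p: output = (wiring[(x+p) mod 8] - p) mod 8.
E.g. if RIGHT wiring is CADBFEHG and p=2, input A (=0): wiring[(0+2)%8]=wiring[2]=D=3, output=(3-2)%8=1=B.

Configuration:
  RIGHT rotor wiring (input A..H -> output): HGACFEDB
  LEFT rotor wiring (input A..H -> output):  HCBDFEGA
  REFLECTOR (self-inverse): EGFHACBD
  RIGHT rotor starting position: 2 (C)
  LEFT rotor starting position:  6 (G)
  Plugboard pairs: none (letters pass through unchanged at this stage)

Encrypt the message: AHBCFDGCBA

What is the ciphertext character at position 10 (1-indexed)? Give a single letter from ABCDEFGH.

Char 1 ('A'): step: R->3, L=6; A->plug->A->R->H->L->G->refl->B->L'->C->R'->B->plug->B
Char 2 ('H'): step: R->4, L=6; H->plug->H->R->G->L->H->refl->D->L'->E->R'->G->plug->G
Char 3 ('B'): step: R->5, L=6; B->plug->B->R->G->L->H->refl->D->L'->E->R'->C->plug->C
Char 4 ('C'): step: R->6, L=6; C->plug->C->R->B->L->C->refl->F->L'->F->R'->A->plug->A
Char 5 ('F'): step: R->7, L=6; F->plug->F->R->G->L->H->refl->D->L'->E->R'->H->plug->H
Char 6 ('D'): step: R->0, L->7 (L advanced); D->plug->D->R->C->L->D->refl->H->L'->H->R'->A->plug->A
Char 7 ('G'): step: R->1, L=7; G->plug->G->R->A->L->B->refl->G->L'->F->R'->A->plug->A
Char 8 ('C'): step: R->2, L=7; C->plug->C->R->D->L->C->refl->F->L'->G->R'->A->plug->A
Char 9 ('B'): step: R->3, L=7; B->plug->B->R->C->L->D->refl->H->L'->H->R'->A->plug->A
Char 10 ('A'): step: R->4, L=7; A->plug->A->R->B->L->A->refl->E->L'->E->R'->G->plug->G

G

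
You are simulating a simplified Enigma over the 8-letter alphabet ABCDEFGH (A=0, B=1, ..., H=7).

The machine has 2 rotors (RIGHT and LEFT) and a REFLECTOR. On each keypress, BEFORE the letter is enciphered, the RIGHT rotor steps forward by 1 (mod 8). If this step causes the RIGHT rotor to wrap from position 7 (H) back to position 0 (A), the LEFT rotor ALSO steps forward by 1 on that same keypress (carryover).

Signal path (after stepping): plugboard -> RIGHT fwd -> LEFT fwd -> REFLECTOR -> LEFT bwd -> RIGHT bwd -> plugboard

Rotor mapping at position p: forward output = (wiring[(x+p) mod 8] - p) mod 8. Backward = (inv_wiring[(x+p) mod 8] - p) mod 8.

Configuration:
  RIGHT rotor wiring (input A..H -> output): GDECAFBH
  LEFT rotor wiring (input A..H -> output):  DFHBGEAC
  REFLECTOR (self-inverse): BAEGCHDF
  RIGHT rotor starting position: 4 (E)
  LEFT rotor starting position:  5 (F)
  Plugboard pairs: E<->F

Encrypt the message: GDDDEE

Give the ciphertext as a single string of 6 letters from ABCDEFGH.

Answer: FFGBCF

Derivation:
Char 1 ('G'): step: R->5, L=5; G->plug->G->R->F->L->C->refl->E->L'->G->R'->E->plug->F
Char 2 ('D'): step: R->6, L=5; D->plug->D->R->F->L->C->refl->E->L'->G->R'->E->plug->F
Char 3 ('D'): step: R->7, L=5; D->plug->D->R->F->L->C->refl->E->L'->G->R'->G->plug->G
Char 4 ('D'): step: R->0, L->6 (L advanced); D->plug->D->R->C->L->F->refl->H->L'->D->R'->B->plug->B
Char 5 ('E'): step: R->1, L=6; E->plug->F->R->A->L->C->refl->E->L'->B->R'->C->plug->C
Char 6 ('E'): step: R->2, L=6; E->plug->F->R->F->L->D->refl->G->L'->H->R'->E->plug->F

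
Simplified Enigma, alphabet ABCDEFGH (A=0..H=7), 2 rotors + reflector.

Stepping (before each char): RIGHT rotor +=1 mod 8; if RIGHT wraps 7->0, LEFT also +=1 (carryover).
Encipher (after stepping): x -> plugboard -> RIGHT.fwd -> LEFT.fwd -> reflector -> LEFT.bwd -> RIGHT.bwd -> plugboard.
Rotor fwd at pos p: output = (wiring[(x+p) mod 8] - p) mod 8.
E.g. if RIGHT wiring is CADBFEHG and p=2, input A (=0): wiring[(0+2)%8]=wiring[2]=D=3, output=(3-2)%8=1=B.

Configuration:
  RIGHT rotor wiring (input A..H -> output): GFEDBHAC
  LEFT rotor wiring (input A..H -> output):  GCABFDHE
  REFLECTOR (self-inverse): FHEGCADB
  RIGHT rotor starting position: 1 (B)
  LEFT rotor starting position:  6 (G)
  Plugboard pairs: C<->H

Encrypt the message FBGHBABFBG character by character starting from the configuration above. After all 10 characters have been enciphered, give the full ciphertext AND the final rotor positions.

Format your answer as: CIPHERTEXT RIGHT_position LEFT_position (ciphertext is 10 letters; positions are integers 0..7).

Char 1 ('F'): step: R->2, L=6; F->plug->F->R->A->L->B->refl->H->L'->G->R'->E->plug->E
Char 2 ('B'): step: R->3, L=6; B->plug->B->R->G->L->H->refl->B->L'->A->R'->A->plug->A
Char 3 ('G'): step: R->4, L=6; G->plug->G->R->A->L->B->refl->H->L'->G->R'->D->plug->D
Char 4 ('H'): step: R->5, L=6; H->plug->C->R->F->L->D->refl->G->L'->B->R'->D->plug->D
Char 5 ('B'): step: R->6, L=6; B->plug->B->R->E->L->C->refl->E->L'->D->R'->G->plug->G
Char 6 ('A'): step: R->7, L=6; A->plug->A->R->D->L->E->refl->C->L'->E->R'->E->plug->E
Char 7 ('B'): step: R->0, L->7 (L advanced); B->plug->B->R->F->L->G->refl->D->L'->C->R'->H->plug->C
Char 8 ('F'): step: R->1, L=7; F->plug->F->R->H->L->A->refl->F->L'->A->R'->D->plug->D
Char 9 ('B'): step: R->2, L=7; B->plug->B->R->B->L->H->refl->B->L'->D->R'->H->plug->C
Char 10 ('G'): step: R->3, L=7; G->plug->G->R->C->L->D->refl->G->L'->F->R'->D->plug->D
Final: ciphertext=EADDGECDCD, RIGHT=3, LEFT=7

Answer: EADDGECDCD 3 7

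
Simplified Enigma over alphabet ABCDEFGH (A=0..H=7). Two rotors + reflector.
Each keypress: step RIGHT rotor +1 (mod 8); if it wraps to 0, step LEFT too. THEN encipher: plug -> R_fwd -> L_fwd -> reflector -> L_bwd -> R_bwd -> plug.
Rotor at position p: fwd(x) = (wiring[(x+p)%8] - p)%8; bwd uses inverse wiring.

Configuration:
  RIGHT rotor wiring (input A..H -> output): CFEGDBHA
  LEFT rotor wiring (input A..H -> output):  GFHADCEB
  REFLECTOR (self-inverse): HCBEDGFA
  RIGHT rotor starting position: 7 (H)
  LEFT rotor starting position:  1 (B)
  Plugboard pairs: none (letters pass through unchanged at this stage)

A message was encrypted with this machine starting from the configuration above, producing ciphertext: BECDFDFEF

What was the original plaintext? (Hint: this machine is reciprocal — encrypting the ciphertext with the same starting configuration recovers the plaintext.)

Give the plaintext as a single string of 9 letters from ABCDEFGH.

Answer: EHGGGCACA

Derivation:
Char 1 ('B'): step: R->0, L->2 (L advanced); B->plug->B->R->F->L->H->refl->A->L'->D->R'->E->plug->E
Char 2 ('E'): step: R->1, L=2; E->plug->E->R->A->L->F->refl->G->L'->B->R'->H->plug->H
Char 3 ('C'): step: R->2, L=2; C->plug->C->R->B->L->G->refl->F->L'->A->R'->G->plug->G
Char 4 ('D'): step: R->3, L=2; D->plug->D->R->E->L->C->refl->B->L'->C->R'->G->plug->G
Char 5 ('F'): step: R->4, L=2; F->plug->F->R->B->L->G->refl->F->L'->A->R'->G->plug->G
Char 6 ('D'): step: R->5, L=2; D->plug->D->R->F->L->H->refl->A->L'->D->R'->C->plug->C
Char 7 ('F'): step: R->6, L=2; F->plug->F->R->A->L->F->refl->G->L'->B->R'->A->plug->A
Char 8 ('E'): step: R->7, L=2; E->plug->E->R->H->L->D->refl->E->L'->G->R'->C->plug->C
Char 9 ('F'): step: R->0, L->3 (L advanced); F->plug->F->R->B->L->A->refl->H->L'->C->R'->A->plug->A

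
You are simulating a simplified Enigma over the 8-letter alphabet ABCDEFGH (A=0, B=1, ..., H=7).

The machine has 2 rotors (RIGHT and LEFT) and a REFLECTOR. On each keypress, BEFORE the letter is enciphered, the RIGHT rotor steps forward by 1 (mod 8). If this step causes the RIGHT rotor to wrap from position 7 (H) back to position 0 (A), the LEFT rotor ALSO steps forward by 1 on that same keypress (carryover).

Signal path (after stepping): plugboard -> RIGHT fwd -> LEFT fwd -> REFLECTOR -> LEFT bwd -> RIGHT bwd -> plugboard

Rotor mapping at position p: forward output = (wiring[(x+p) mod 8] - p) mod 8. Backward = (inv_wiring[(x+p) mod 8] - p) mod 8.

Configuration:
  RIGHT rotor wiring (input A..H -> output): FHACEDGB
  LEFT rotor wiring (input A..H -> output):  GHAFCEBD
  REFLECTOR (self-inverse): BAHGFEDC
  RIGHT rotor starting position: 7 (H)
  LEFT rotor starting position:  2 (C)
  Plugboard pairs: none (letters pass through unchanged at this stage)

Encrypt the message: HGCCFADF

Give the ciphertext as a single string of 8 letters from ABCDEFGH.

Char 1 ('H'): step: R->0, L->3 (L advanced); H->plug->H->R->B->L->H->refl->C->L'->A->R'->C->plug->C
Char 2 ('G'): step: R->1, L=3; G->plug->G->R->A->L->C->refl->H->L'->B->R'->C->plug->C
Char 3 ('C'): step: R->2, L=3; C->plug->C->R->C->L->B->refl->A->L'->E->R'->E->plug->E
Char 4 ('C'): step: R->3, L=3; C->plug->C->R->A->L->C->refl->H->L'->B->R'->B->plug->B
Char 5 ('F'): step: R->4, L=3; F->plug->F->R->D->L->G->refl->D->L'->F->R'->D->plug->D
Char 6 ('A'): step: R->5, L=3; A->plug->A->R->G->L->E->refl->F->L'->H->R'->H->plug->H
Char 7 ('D'): step: R->6, L=3; D->plug->D->R->B->L->H->refl->C->L'->A->R'->A->plug->A
Char 8 ('F'): step: R->7, L=3; F->plug->F->R->F->L->D->refl->G->L'->D->R'->E->plug->E

Answer: CCEBDHAE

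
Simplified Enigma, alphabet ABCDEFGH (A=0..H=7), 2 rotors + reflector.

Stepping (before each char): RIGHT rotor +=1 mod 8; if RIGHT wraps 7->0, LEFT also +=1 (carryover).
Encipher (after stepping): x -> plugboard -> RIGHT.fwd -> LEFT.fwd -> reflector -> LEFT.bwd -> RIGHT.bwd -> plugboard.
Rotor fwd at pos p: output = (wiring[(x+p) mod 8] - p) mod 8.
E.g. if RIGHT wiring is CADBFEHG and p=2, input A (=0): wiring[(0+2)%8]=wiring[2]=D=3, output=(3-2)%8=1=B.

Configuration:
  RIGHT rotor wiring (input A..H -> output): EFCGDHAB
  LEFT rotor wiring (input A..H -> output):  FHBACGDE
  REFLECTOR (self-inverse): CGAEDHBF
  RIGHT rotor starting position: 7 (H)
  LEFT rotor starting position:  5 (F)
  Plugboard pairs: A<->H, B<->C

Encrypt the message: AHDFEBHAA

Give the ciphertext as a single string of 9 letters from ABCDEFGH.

Char 1 ('A'): step: R->0, L->6 (L advanced); A->plug->H->R->B->L->G->refl->B->L'->D->R'->E->plug->E
Char 2 ('H'): step: R->1, L=6; H->plug->A->R->E->L->D->refl->E->L'->G->R'->E->plug->E
Char 3 ('D'): step: R->2, L=6; D->plug->D->R->F->L->C->refl->A->L'->H->R'->F->plug->F
Char 4 ('F'): step: R->3, L=6; F->plug->F->R->B->L->G->refl->B->L'->D->R'->A->plug->H
Char 5 ('E'): step: R->4, L=6; E->plug->E->R->A->L->F->refl->H->L'->C->R'->H->plug->A
Char 6 ('B'): step: R->5, L=6; B->plug->C->R->E->L->D->refl->E->L'->G->R'->H->plug->A
Char 7 ('H'): step: R->6, L=6; H->plug->A->R->C->L->H->refl->F->L'->A->R'->F->plug->F
Char 8 ('A'): step: R->7, L=6; A->plug->H->R->B->L->G->refl->B->L'->D->R'->D->plug->D
Char 9 ('A'): step: R->0, L->7 (L advanced); A->plug->H->R->B->L->G->refl->B->L'->E->R'->A->plug->H

Answer: EEFHAAFDH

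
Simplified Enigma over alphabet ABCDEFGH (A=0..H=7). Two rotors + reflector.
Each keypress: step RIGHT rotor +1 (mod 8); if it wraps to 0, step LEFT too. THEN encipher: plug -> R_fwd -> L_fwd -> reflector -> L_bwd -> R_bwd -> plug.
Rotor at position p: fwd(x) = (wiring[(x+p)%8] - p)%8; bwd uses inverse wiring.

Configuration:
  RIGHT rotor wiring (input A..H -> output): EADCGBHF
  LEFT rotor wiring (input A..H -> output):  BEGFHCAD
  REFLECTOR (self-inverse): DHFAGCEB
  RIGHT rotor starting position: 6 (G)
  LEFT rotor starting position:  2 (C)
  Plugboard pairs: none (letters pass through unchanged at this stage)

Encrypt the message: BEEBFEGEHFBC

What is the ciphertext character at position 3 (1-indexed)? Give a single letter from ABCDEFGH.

Char 1 ('B'): step: R->7, L=2; B->plug->B->R->F->L->B->refl->H->L'->G->R'->A->plug->A
Char 2 ('E'): step: R->0, L->3 (L advanced); E->plug->E->R->G->L->B->refl->H->L'->C->R'->D->plug->D
Char 3 ('E'): step: R->1, L=3; E->plug->E->R->A->L->C->refl->F->L'->D->R'->H->plug->H

H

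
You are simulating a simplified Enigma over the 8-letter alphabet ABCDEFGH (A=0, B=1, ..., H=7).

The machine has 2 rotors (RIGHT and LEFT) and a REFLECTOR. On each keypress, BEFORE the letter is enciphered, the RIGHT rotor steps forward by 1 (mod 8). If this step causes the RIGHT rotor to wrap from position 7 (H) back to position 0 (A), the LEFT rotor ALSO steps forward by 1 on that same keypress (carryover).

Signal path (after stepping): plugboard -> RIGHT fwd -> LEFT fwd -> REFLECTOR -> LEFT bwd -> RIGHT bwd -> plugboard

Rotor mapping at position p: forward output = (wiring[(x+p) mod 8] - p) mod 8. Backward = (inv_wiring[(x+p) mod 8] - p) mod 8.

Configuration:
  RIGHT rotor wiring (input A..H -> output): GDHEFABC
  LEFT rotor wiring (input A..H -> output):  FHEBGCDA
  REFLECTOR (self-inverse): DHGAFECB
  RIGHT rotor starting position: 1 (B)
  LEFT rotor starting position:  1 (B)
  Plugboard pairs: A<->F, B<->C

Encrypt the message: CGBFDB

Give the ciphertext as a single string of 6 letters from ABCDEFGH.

Char 1 ('C'): step: R->2, L=1; C->plug->B->R->C->L->A->refl->D->L'->B->R'->H->plug->H
Char 2 ('G'): step: R->3, L=1; G->plug->G->R->A->L->G->refl->C->L'->F->R'->C->plug->B
Char 3 ('B'): step: R->4, L=1; B->plug->C->R->F->L->C->refl->G->L'->A->R'->H->plug->H
Char 4 ('F'): step: R->5, L=1; F->plug->A->R->D->L->F->refl->E->L'->H->R'->G->plug->G
Char 5 ('D'): step: R->6, L=1; D->plug->D->R->F->L->C->refl->G->L'->A->R'->C->plug->B
Char 6 ('B'): step: R->7, L=1; B->plug->C->R->E->L->B->refl->H->L'->G->R'->F->plug->A

Answer: HBHGBA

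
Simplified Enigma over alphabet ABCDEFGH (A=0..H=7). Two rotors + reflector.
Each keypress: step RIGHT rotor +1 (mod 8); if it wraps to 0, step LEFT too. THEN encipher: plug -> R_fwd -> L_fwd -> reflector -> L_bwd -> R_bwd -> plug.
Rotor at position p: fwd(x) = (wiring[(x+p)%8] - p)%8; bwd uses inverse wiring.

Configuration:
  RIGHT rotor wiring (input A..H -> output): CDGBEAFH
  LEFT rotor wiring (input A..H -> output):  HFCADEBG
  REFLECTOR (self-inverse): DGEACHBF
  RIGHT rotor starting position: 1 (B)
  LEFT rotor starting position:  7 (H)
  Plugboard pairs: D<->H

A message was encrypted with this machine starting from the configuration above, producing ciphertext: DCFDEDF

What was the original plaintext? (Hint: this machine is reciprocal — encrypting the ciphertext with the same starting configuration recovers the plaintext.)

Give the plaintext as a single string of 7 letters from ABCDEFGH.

Answer: EFDHGAH

Derivation:
Char 1 ('D'): step: R->2, L=7; D->plug->H->R->B->L->A->refl->D->L'->D->R'->E->plug->E
Char 2 ('C'): step: R->3, L=7; C->plug->C->R->F->L->E->refl->C->L'->H->R'->F->plug->F
Char 3 ('F'): step: R->4, L=7; F->plug->F->R->H->L->C->refl->E->L'->F->R'->H->plug->D
Char 4 ('D'): step: R->5, L=7; D->plug->H->R->H->L->C->refl->E->L'->F->R'->D->plug->H
Char 5 ('E'): step: R->6, L=7; E->plug->E->R->A->L->H->refl->F->L'->G->R'->G->plug->G
Char 6 ('D'): step: R->7, L=7; D->plug->H->R->G->L->F->refl->H->L'->A->R'->A->plug->A
Char 7 ('F'): step: R->0, L->0 (L advanced); F->plug->F->R->A->L->H->refl->F->L'->B->R'->D->plug->H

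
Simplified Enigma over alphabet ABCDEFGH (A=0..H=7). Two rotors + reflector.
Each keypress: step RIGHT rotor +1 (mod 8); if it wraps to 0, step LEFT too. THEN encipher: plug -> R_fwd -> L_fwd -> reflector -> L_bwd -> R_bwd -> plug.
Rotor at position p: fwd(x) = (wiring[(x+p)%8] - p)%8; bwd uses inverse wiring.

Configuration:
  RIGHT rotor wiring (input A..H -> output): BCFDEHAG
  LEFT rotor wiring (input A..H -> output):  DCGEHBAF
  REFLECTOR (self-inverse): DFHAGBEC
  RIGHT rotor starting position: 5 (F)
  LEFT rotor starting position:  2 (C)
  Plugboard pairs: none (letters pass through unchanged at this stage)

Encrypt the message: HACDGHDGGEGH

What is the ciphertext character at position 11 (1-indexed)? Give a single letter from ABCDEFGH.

Char 1 ('H'): step: R->6, L=2; H->plug->H->R->B->L->C->refl->H->L'->D->R'->C->plug->C
Char 2 ('A'): step: R->7, L=2; A->plug->A->R->H->L->A->refl->D->L'->F->R'->F->plug->F
Char 3 ('C'): step: R->0, L->3 (L advanced); C->plug->C->R->F->L->A->refl->D->L'->H->R'->F->plug->F
Char 4 ('D'): step: R->1, L=3; D->plug->D->R->D->L->F->refl->B->L'->A->R'->H->plug->H
Char 5 ('G'): step: R->2, L=3; G->plug->G->R->H->L->D->refl->A->L'->F->R'->D->plug->D
Char 6 ('H'): step: R->3, L=3; H->plug->H->R->C->L->G->refl->E->L'->B->R'->B->plug->B
Char 7 ('D'): step: R->4, L=3; D->plug->D->R->C->L->G->refl->E->L'->B->R'->G->plug->G
Char 8 ('G'): step: R->5, L=3; G->plug->G->R->G->L->H->refl->C->L'->E->R'->D->plug->D
Char 9 ('G'): step: R->6, L=3; G->plug->G->R->G->L->H->refl->C->L'->E->R'->D->plug->D
Char 10 ('E'): step: R->7, L=3; E->plug->E->R->E->L->C->refl->H->L'->G->R'->D->plug->D
Char 11 ('G'): step: R->0, L->4 (L advanced); G->plug->G->R->A->L->D->refl->A->L'->H->R'->F->plug->F

F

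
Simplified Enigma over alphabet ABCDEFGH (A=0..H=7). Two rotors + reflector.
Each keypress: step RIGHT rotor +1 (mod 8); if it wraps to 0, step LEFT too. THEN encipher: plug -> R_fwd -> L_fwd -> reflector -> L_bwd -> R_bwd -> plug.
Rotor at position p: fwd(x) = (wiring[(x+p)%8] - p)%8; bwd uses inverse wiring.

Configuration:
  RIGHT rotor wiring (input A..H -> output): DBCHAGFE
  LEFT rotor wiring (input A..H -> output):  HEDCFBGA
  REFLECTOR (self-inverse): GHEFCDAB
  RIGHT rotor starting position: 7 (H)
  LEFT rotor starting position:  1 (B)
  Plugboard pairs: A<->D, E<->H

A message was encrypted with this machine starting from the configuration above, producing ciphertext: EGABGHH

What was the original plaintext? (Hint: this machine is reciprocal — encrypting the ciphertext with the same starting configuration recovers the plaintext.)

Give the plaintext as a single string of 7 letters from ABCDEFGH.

Answer: ADEHBCD

Derivation:
Char 1 ('E'): step: R->0, L->2 (L advanced); E->plug->H->R->E->L->E->refl->C->L'->H->R'->D->plug->A
Char 2 ('G'): step: R->1, L=2; G->plug->G->R->D->L->H->refl->B->L'->A->R'->A->plug->D
Char 3 ('A'): step: R->2, L=2; A->plug->D->R->E->L->E->refl->C->L'->H->R'->H->plug->E
Char 4 ('B'): step: R->3, L=2; B->plug->B->R->F->L->G->refl->A->L'->B->R'->E->plug->H
Char 5 ('G'): step: R->4, L=2; G->plug->G->R->G->L->F->refl->D->L'->C->R'->B->plug->B
Char 6 ('H'): step: R->5, L=2; H->plug->E->R->E->L->E->refl->C->L'->H->R'->C->plug->C
Char 7 ('H'): step: R->6, L=2; H->plug->E->R->E->L->E->refl->C->L'->H->R'->A->plug->D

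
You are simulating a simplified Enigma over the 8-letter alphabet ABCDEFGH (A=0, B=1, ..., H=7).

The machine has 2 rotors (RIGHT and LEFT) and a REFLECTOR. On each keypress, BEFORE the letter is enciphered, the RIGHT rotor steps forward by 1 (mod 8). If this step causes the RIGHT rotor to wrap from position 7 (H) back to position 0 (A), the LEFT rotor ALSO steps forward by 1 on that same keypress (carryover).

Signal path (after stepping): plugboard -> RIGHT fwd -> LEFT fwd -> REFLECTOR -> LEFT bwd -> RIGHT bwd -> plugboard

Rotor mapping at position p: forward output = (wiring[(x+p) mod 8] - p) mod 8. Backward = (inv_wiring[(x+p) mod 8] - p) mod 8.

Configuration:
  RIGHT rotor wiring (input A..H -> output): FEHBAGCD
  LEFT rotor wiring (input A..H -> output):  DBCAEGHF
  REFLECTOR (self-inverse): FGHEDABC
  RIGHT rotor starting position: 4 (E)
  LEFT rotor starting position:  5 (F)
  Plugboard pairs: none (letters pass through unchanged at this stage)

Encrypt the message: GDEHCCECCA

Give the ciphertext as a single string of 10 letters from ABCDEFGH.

Char 1 ('G'): step: R->5, L=5; G->plug->G->R->E->L->E->refl->D->L'->G->R'->C->plug->C
Char 2 ('D'): step: R->6, L=5; D->plug->D->R->G->L->D->refl->E->L'->E->R'->A->plug->A
Char 3 ('E'): step: R->7, L=5; E->plug->E->R->C->L->A->refl->F->L'->F->R'->C->plug->C
Char 4 ('H'): step: R->0, L->6 (L advanced); H->plug->H->R->D->L->D->refl->E->L'->E->R'->B->plug->B
Char 5 ('C'): step: R->1, L=6; C->plug->C->R->A->L->B->refl->G->L'->G->R'->B->plug->B
Char 6 ('C'): step: R->2, L=6; C->plug->C->R->G->L->G->refl->B->L'->A->R'->E->plug->E
Char 7 ('E'): step: R->3, L=6; E->plug->E->R->A->L->B->refl->G->L'->G->R'->A->plug->A
Char 8 ('C'): step: R->4, L=6; C->plug->C->R->G->L->G->refl->B->L'->A->R'->F->plug->F
Char 9 ('C'): step: R->5, L=6; C->plug->C->R->G->L->G->refl->B->L'->A->R'->D->plug->D
Char 10 ('A'): step: R->6, L=6; A->plug->A->R->E->L->E->refl->D->L'->D->R'->F->plug->F

Answer: CACBBEAFDF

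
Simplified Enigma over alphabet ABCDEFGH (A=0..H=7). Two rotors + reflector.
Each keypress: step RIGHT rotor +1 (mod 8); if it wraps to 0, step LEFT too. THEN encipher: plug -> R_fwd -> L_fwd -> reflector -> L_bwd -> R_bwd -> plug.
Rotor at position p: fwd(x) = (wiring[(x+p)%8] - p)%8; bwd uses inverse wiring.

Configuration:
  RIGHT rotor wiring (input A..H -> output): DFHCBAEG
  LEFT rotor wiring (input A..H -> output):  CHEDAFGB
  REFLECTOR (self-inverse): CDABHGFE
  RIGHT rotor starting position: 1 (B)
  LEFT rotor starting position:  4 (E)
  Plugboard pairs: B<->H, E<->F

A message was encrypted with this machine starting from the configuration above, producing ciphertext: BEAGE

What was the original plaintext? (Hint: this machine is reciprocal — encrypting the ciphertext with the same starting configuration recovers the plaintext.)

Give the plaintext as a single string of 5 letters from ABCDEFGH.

Answer: EAECG

Derivation:
Char 1 ('B'): step: R->2, L=4; B->plug->H->R->D->L->F->refl->G->L'->E->R'->F->plug->E
Char 2 ('E'): step: R->3, L=4; E->plug->F->R->A->L->E->refl->H->L'->H->R'->A->plug->A
Char 3 ('A'): step: R->4, L=4; A->plug->A->R->F->L->D->refl->B->L'->B->R'->F->plug->E
Char 4 ('G'): step: R->5, L=4; G->plug->G->R->F->L->D->refl->B->L'->B->R'->C->plug->C
Char 5 ('E'): step: R->6, L=4; E->plug->F->R->E->L->G->refl->F->L'->D->R'->G->plug->G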